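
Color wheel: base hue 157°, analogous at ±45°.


Base hue: 157°
Left analog: (157 - 45) mod 360 = 112°
Right analog: (157 + 45) mod 360 = 202°
Analogous hues = 112° and 202°


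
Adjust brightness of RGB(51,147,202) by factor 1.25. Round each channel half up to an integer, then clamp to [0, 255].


Multiply each channel by 1.25, round half up, clamp to [0, 255]
R: 51×1.25 = 63.75 → round → 64
G: 147×1.25 = 183.75 → round → 184
B: 202×1.25 = 252.5 → round → 253
= RGB(64, 184, 253)


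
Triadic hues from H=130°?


Triadic: equally spaced at 120° intervals
H1 = 130°
H2 = (130 + 120) mod 360 = 250°
H3 = (130 + 240) mod 360 = 10°
Triadic = 130°, 250°, 10°


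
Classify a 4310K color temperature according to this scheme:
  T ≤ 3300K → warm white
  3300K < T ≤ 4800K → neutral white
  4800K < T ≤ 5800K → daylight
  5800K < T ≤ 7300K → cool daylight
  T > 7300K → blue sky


Temperature: 4310K
3300K < 4310K ≤ 4800K → neutral white
Classification: neutral white


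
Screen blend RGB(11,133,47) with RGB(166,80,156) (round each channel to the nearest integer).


Screen: C = 255 - (255-A)×(255-B)/255, rounded to nearest integer
R: 255 - (255-11)×(255-166)/255 = 255 - 21716/255 ≈ 255 - 85.161 = 169.839 → 170
G: 255 - (255-133)×(255-80)/255 = 255 - 21350/255 ≈ 255 - 83.725 = 171.275 → 171
B: 255 - (255-47)×(255-156)/255 = 255 - 20592/255 ≈ 255 - 80.753 = 174.247 → 174
= RGB(170, 171, 174)


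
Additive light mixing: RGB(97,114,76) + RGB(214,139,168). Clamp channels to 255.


Additive: each channel = min(255, C₁+C₂)
R: 97+214 = 311 → 255
G: 114+139 = 253 → 253
B: 76+168 = 244 → 244
= RGB(255, 253, 244)


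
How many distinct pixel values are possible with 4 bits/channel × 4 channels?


Total bits = 4 bits/channel × 4 channels = 16 bits
Distinct pixel values = 2^16
= 65,536 pixel values


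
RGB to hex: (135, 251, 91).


R = 135 → 87 (hex)
G = 251 → FB (hex)
B = 91 → 5B (hex)
Hex = #87FB5B


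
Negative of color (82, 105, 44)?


Invert: (255-R, 255-G, 255-B)
R: 255-82 = 173
G: 255-105 = 150
B: 255-44 = 211
= RGB(173, 150, 211)


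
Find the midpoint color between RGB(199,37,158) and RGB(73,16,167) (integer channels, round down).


Midpoint: each channel = ⌊(C₁+C₂)/2⌋
R: ⌊(199+73)/2⌋ = 136
G: ⌊(37+16)/2⌋ = 26
B: ⌊(158+167)/2⌋ = 162
= RGB(136, 26, 162)


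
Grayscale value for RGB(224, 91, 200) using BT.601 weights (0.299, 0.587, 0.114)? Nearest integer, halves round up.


Gray = 0.299×R + 0.587×G + 0.114×B
Gray = 0.299×224 + 0.587×91 + 0.114×200
Gray = 66.976 + 53.417 + 22.800
Gray = 143.193 → round half up → 143
Gray = 143


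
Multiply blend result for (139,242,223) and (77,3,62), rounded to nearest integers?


Multiply: C = A×B/255, rounded to nearest integer
R: 139×77/255 = 10703/255 ≈ 41.973 → 42
G: 242×3/255 = 726/255 ≈ 2.847 → 3
B: 223×62/255 = 13826/255 ≈ 54.220 → 54
= RGB(42, 3, 54)


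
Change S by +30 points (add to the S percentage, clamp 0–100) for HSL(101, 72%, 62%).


Original S = 72%
Adjustment = +30 percentage points
New S = 72 + (30) = 102
Clamp to [0, 100] → 100
= HSL(101°, 100%, 62%)


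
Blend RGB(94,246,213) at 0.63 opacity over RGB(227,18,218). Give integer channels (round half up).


C = α×F + (1-α)×B, with 1-α = 0.37
R: 0.63×94 + 0.37×227 = 59.22 + 83.99 = 143.21 → 143
G: 0.63×246 + 0.37×18 = 154.98 + 6.66 = 161.64 → 162
B: 0.63×213 + 0.37×218 = 134.19 + 80.66 = 214.85 → 215
= RGB(143, 162, 215)


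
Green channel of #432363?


Color: #432363
R = 43 = 67
G = 23 = 35
B = 63 = 99
Green = 35


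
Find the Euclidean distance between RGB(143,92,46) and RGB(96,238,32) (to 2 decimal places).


d = √[(R₁-R₂)² + (G₁-G₂)² + (B₁-B₂)²]
d = √[(143-96)² + (92-238)² + (46-32)²]
d = √[2209 + 21316 + 196]
d = √23721
d ≈ 154.02


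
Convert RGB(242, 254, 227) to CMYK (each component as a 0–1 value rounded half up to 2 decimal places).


R'=242/255≈0.9490, G'=254/255≈0.9961, B'=227/255≈0.8902
K = 1 - max(R',G',B') = 1 - 254/255 = 1/255 = 0.00392… → 0.00
(1-R'-K)/(1-K) simplifies to (max-R)/max with max = 254:
C = (254-242)/254 = 12/254 = 0.04724… → 0.05
M = (254-254)/254 = 0/254 = 0 → 0.00
Y = (254-227)/254 = 27/254 = 0.10629… → 0.11
= CMYK(0.05, 0.00, 0.11, 0.00)


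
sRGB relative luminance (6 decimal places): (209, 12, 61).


Linearize each channel (sRGB transfer function): c = v/255; c_lin = c/12.92 if c ≤ 0.04045, else ((c+0.055)/1.055)^2.4
  R: 209/255 ≈ 0.819608 > 0.04045 → ((0.819608+0.055)/1.055)^2.4 ≈ 0.637597
  G: 12/255 ≈ 0.047059 > 0.04045 → ((0.047059+0.055)/1.055)^2.4 ≈ 0.003677
  B: 61/255 ≈ 0.239216 > 0.04045 → ((0.239216+0.055)/1.055)^2.4 ≈ 0.046665
R_lin = 0.637597, G_lin = 0.003677, B_lin = 0.046665
L = 0.2126×R + 0.7152×G + 0.0722×B
L = 0.2126×0.637597 + 0.7152×0.003677 + 0.0722×0.046665
L ≈ 0.141552


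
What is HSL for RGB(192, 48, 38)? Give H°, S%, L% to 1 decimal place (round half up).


Normalize: R'=192/255≈0.7529, G'=48/255≈0.1882, B'=38/255≈0.1490
Max=192/255, Min=38/255, Δ=Max-Min=154/255
L = (Max+Min)/2 = (192+38)/510 = 230/510 = 0.45098… → L = 45.1%
L ≤ 0.5 → S = Δ/(Max+Min) = 154/(192+38) = 154/230 = 0.66956… → S = 67.0%
(the 1/255 factors cancel in S and H, so raw channel differences can be used)
Max is R' → H = 60 × (((G-B)/Δ) mod 6) = 60 × (((48-38)/154) mod 6)
  10/154 = 0.0649…
  H = 60 × 0.0649… = 3.896…° → H = 3.9°
= HSL(3.9°, 67.0%, 45.1%)


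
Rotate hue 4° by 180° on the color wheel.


New hue = (H + rotation) mod 360
New hue = (4 + 180) mod 360
= 184 mod 360
= 184°


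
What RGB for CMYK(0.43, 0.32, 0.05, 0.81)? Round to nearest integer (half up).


R = 255 × (1-C) × (1-K) = 255 × 0.57 × 0.19 = 27.6165 → 28
G = 255 × (1-M) × (1-K) = 255 × 0.68 × 0.19 = 32.946 → 33
B = 255 × (1-Y) × (1-K) = 255 × 0.95 × 0.19 = 46.0275 → 46
= RGB(28, 33, 46)


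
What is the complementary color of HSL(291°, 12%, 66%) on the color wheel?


Complement = opposite side of color wheel = hue + 180°
H' = (291 + 180) mod 360 = 111°
S and L unchanged.
= HSL(111°, 12%, 66%)


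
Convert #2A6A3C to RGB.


2A → 42 (R)
6A → 106 (G)
3C → 60 (B)
= RGB(42, 106, 60)


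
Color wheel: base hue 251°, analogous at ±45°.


Base hue: 251°
Left analog: (251 - 45) mod 360 = 206°
Right analog: (251 + 45) mod 360 = 296°
Analogous hues = 206° and 296°


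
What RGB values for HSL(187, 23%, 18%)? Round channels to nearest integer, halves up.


H=187°, S=0.23, L=0.18
C = (1-|2L-1|)×S = (1-|-0.64|)×0.23 = 0.0828
H' = H/60 = 187/60 ≈ 3.1167; X = C×(1-|H' mod 2 - 1|) = 0.07314
m = L - C/2 = 0.18 - 0.0414 = 0.1386
Sector ⌊H'⌋ = 3 → (R',G',B') = (0.0, 0.07314, 0.0828)
RGB = ((R'+m)×255, (G'+m)×255, (B'+m)×255) = (35.343, 53.9937, 56.457)
Round half up → RGB(35, 54, 56)


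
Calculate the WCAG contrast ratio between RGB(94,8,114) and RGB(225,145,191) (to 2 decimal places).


Linearize each sRGB channel c=v/255: c/12.92 if c ≤ 0.04045 else ((c+0.055)/1.055)^2.4
L = 0.2126×R_lin + 0.7152×G_lin + 0.0722×B_lin
Color 1 (94,8,114):
  R=94: 94/255≈0.3686 > 0.04045 → ((0.3686+0.055)/1.055)^2.4 ≈ 0.11193
  G=8: 8/255≈0.0314 ≤ 0.04045 → 0.0314/12.92 ≈ 0.00243
  B=114: 114/255≈0.4471 > 0.04045 → ((0.4471+0.055)/1.055)^2.4 ≈ 0.16827
  L1 = 0.2126×0.11193 + 0.7152×0.00243 + 0.0722×0.16827 ≈ 0.03768
Color 2 (225,145,191):
  R=225: 225/255≈0.8824 > 0.04045 → ((0.8824+0.055)/1.055)^2.4 ≈ 0.75294
  G=145: 145/255≈0.5686 > 0.04045 → ((0.5686+0.055)/1.055)^2.4 ≈ 0.28315
  B=191: 191/255≈0.7490 > 0.04045 → ((0.7490+0.055)/1.055)^2.4 ≈ 0.52100
  L2 = 0.2126×0.75294 + 0.7152×0.28315 + 0.0722×0.52100 ≈ 0.40020
Lighter = 0.40020, Darker = 0.03768
Ratio = (L_lighter + 0.05) / (L_darker + 0.05)
Ratio = (0.40020 + 0.05) / (0.03768 + 0.05) = 0.45020 / 0.08768 ≈ 5.1344
Ratio ≈ 5.13:1


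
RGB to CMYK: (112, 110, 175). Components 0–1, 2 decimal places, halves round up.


R'=112/255≈0.4392, G'=110/255≈0.4314, B'=175/255≈0.6863
K = 1 - max(R',G',B') = 1 - 175/255 = 80/255 = 0.31372… → 0.31
(1-R'-K)/(1-K) simplifies to (max-R)/max with max = 175:
C = (175-112)/175 = 63/175 = 0.36 → 0.36
M = (175-110)/175 = 65/175 = 0.37142… → 0.37
Y = (175-175)/175 = 0/175 = 0 → 0.00
= CMYK(0.36, 0.37, 0.00, 0.31)


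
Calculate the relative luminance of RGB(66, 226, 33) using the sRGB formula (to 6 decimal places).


Linearize each channel (sRGB transfer function): c = v/255; c_lin = c/12.92 if c ≤ 0.04045, else ((c+0.055)/1.055)^2.4
  R: 66/255 ≈ 0.258824 > 0.04045 → ((0.258824+0.055)/1.055)^2.4 ≈ 0.054480
  G: 226/255 ≈ 0.886275 > 0.04045 → ((0.886275+0.055)/1.055)^2.4 ≈ 0.760525
  B: 33/255 ≈ 0.129412 > 0.04045 → ((0.129412+0.055)/1.055)^2.4 ≈ 0.015209
R_lin = 0.054480, G_lin = 0.760525, B_lin = 0.015209
L = 0.2126×R + 0.7152×G + 0.0722×B
L = 0.2126×0.054480 + 0.7152×0.760525 + 0.0722×0.015209
L ≈ 0.556608


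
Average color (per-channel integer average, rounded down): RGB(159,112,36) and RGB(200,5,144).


Midpoint: each channel = ⌊(C₁+C₂)/2⌋
R: ⌊(159+200)/2⌋ = 179
G: ⌊(112+5)/2⌋ = 58
B: ⌊(36+144)/2⌋ = 90
= RGB(179, 58, 90)


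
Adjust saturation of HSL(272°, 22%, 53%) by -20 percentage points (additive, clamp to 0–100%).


Original S = 22%
Adjustment = -20 percentage points
New S = 22 + (-20) = 2
Clamp to [0, 100] → 2
= HSL(272°, 2%, 53%)


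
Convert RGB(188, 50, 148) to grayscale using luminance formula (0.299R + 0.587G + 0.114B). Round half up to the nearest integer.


Gray = 0.299×R + 0.587×G + 0.114×B
Gray = 0.299×188 + 0.587×50 + 0.114×148
Gray = 56.212 + 29.350 + 16.872
Gray = 102.434 → round half up → 102
Gray = 102


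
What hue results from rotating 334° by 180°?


New hue = (H + rotation) mod 360
New hue = (334 + 180) mod 360
= 514 mod 360
= 154°


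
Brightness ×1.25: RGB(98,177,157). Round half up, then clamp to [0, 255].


Multiply each channel by 1.25, round half up, clamp to [0, 255]
R: 98×1.25 = 122.5 → round → 123
G: 177×1.25 = 221.25 → round → 221
B: 157×1.25 = 196.25 → round → 196
= RGB(123, 221, 196)


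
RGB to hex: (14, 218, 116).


R = 14 → 0E (hex)
G = 218 → DA (hex)
B = 116 → 74 (hex)
Hex = #0EDA74


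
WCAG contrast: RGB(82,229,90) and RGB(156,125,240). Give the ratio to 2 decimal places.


Linearize each sRGB channel c=v/255: c/12.92 if c ≤ 0.04045 else ((c+0.055)/1.055)^2.4
L = 0.2126×R_lin + 0.7152×G_lin + 0.0722×B_lin
Color 1 (82,229,90):
  R=82: 82/255≈0.3216 > 0.04045 → ((0.3216+0.055)/1.055)^2.4 ≈ 0.08438
  G=229: 229/255≈0.8980 > 0.04045 → ((0.8980+0.055)/1.055)^2.4 ≈ 0.78354
  B=90: 90/255≈0.3529 > 0.04045 → ((0.3529+0.055)/1.055)^2.4 ≈ 0.10224
  L1 = 0.2126×0.08438 + 0.7152×0.78354 + 0.0722×0.10224 ≈ 0.58571
Color 2 (156,125,240):
  R=156: 156/255≈0.6118 > 0.04045 → ((0.6118+0.055)/1.055)^2.4 ≈ 0.33245
  G=125: 125/255≈0.4902 > 0.04045 → ((0.4902+0.055)/1.055)^2.4 ≈ 0.20508
  B=240: 240/255≈0.9412 > 0.04045 → ((0.9412+0.055)/1.055)^2.4 ≈ 0.87137
  L2 = 0.2126×0.33245 + 0.7152×0.20508 + 0.0722×0.87137 ≈ 0.28026
Lighter = 0.58571, Darker = 0.28026
Ratio = (L_lighter + 0.05) / (L_darker + 0.05)
Ratio = (0.58571 + 0.05) / (0.28026 + 0.05) = 0.63571 / 0.33026 ≈ 1.9248
Ratio ≈ 1.92:1


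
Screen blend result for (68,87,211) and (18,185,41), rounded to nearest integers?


Screen: C = 255 - (255-A)×(255-B)/255, rounded to nearest integer
R: 255 - (255-68)×(255-18)/255 = 255 - 44319/255 ≈ 255 - 173.800 = 81.200 → 81
G: 255 - (255-87)×(255-185)/255 = 255 - 11760/255 ≈ 255 - 46.118 = 208.882 → 209
B: 255 - (255-211)×(255-41)/255 = 255 - 9416/255 ≈ 255 - 36.925 = 218.075 → 218
= RGB(81, 209, 218)


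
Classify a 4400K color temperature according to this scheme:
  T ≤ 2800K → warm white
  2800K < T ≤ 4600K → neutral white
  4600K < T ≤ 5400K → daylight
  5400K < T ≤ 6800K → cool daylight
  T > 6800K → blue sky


Temperature: 4400K
2800K < 4400K ≤ 4600K → neutral white
Classification: neutral white


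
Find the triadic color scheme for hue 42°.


Triadic: equally spaced at 120° intervals
H1 = 42°
H2 = (42 + 120) mod 360 = 162°
H3 = (42 + 240) mod 360 = 282°
Triadic = 42°, 162°, 282°


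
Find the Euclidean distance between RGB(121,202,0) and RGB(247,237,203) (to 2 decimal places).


d = √[(R₁-R₂)² + (G₁-G₂)² + (B₁-B₂)²]
d = √[(121-247)² + (202-237)² + (0-203)²]
d = √[15876 + 1225 + 41209]
d = √58310
d ≈ 241.47


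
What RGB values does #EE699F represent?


EE → 238 (R)
69 → 105 (G)
9F → 159 (B)
= RGB(238, 105, 159)


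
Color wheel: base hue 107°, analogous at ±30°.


Base hue: 107°
Left analog: (107 - 30) mod 360 = 77°
Right analog: (107 + 30) mod 360 = 137°
Analogous hues = 77° and 137°


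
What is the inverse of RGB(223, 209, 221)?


Invert: (255-R, 255-G, 255-B)
R: 255-223 = 32
G: 255-209 = 46
B: 255-221 = 34
= RGB(32, 46, 34)


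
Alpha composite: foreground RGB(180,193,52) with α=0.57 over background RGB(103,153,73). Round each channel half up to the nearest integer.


C = α×F + (1-α)×B, with 1-α = 0.43
R: 0.57×180 + 0.43×103 = 102.60 + 44.29 = 146.89 → 147
G: 0.57×193 + 0.43×153 = 110.01 + 65.79 = 175.80 → 176
B: 0.57×52 + 0.43×73 = 29.64 + 31.39 = 61.03 → 61
= RGB(147, 176, 61)


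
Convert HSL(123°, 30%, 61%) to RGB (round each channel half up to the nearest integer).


H=123°, S=0.30, L=0.61
C = (1-|2L-1|)×S = (1-|0.22|)×0.30 = 0.234
H' = H/60 = 123/60 ≈ 2.0500; X = C×(1-|H' mod 2 - 1|) = 0.0117
m = L - C/2 = 0.61 - 0.117 = 0.493
Sector ⌊H'⌋ = 2 → (R',G',B') = (0.0, 0.234, 0.0117)
RGB = ((R'+m)×255, (G'+m)×255, (B'+m)×255) = (125.715, 185.385, 128.6985)
Round half up → RGB(126, 185, 129)


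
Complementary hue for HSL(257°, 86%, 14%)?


Complement = opposite side of color wheel = hue + 180°
H' = (257 + 180) mod 360 = 77°
S and L unchanged.
= HSL(77°, 86%, 14%)


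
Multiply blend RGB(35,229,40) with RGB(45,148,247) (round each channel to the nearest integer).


Multiply: C = A×B/255, rounded to nearest integer
R: 35×45/255 = 1575/255 ≈ 6.176 → 6
G: 229×148/255 = 33892/255 ≈ 132.910 → 133
B: 40×247/255 = 9880/255 ≈ 38.745 → 39
= RGB(6, 133, 39)


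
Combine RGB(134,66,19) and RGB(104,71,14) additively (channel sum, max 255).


Additive: each channel = min(255, C₁+C₂)
R: 134+104 = 238 → 238
G: 66+71 = 137 → 137
B: 19+14 = 33 → 33
= RGB(238, 137, 33)


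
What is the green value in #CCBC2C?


Color: #CCBC2C
R = CC = 204
G = BC = 188
B = 2C = 44
Green = 188


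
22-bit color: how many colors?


Colors = 2^bits = 2^22
= 4,194,304 colors


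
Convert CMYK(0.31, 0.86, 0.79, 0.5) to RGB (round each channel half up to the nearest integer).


R = 255 × (1-C) × (1-K) = 255 × 0.69 × 0.50 = 87.975 → 88
G = 255 × (1-M) × (1-K) = 255 × 0.14 × 0.50 = 17.85 → 18
B = 255 × (1-Y) × (1-K) = 255 × 0.21 × 0.50 = 26.775 → 27
= RGB(88, 18, 27)


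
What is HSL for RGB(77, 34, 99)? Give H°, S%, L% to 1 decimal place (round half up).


Normalize: R'=77/255≈0.3020, G'=34/255≈0.1333, B'=99/255≈0.3882
Max=99/255, Min=34/255, Δ=Max-Min=65/255
L = (Max+Min)/2 = (99+34)/510 = 133/510 = 0.26078… → L = 26.1%
L ≤ 0.5 → S = Δ/(Max+Min) = 65/(99+34) = 65/133 = 0.48872… → S = 48.9%
(the 1/255 factors cancel in S and H, so raw channel differences can be used)
Max is B' → H = 60 × ((R-G)/Δ + 4) = 60 × ((77-34)/65 + 4)
  43/65 + 4 = 0.6615… + 4 = 4.6615…
  H = 60 × 4.6615… = 279.692…° → H = 279.7°
= HSL(279.7°, 48.9%, 26.1%)


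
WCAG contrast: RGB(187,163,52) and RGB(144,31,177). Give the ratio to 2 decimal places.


Linearize each sRGB channel c=v/255: c/12.92 if c ≤ 0.04045 else ((c+0.055)/1.055)^2.4
L = 0.2126×R_lin + 0.7152×G_lin + 0.0722×B_lin
Color 1 (187,163,52):
  R=187: 187/255≈0.7333 > 0.04045 → ((0.7333+0.055)/1.055)^2.4 ≈ 0.49693
  G=163: 163/255≈0.6392 > 0.04045 → ((0.6392+0.055)/1.055)^2.4 ≈ 0.36625
  B=52: 52/255≈0.2039 > 0.04045 → ((0.2039+0.055)/1.055)^2.4 ≈ 0.03434
  L1 = 0.2126×0.49693 + 0.7152×0.36625 + 0.0722×0.03434 ≈ 0.37007
Color 2 (144,31,177):
  R=144: 144/255≈0.5647 > 0.04045 → ((0.5647+0.055)/1.055)^2.4 ≈ 0.27889
  G=31: 31/255≈0.1216 > 0.04045 → ((0.1216+0.055)/1.055)^2.4 ≈ 0.01370
  B=177: 177/255≈0.6941 > 0.04045 → ((0.6941+0.055)/1.055)^2.4 ≈ 0.43966
  L2 = 0.2126×0.27889 + 0.7152×0.01370 + 0.0722×0.43966 ≈ 0.10084
Lighter = 0.37007, Darker = 0.10084
Ratio = (L_lighter + 0.05) / (L_darker + 0.05)
Ratio = (0.37007 + 0.05) / (0.10084 + 0.05) = 0.42007 / 0.15084 ≈ 2.7850
Ratio ≈ 2.78:1


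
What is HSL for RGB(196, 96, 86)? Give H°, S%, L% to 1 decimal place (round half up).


Normalize: R'=196/255≈0.7686, G'=96/255≈0.3765, B'=86/255≈0.3373
Max=196/255, Min=86/255, Δ=Max-Min=110/255
L = (Max+Min)/2 = (196+86)/510 = 282/510 = 0.55294… → L = 55.3%
L > 0.5 → S = Δ/(2-Max-Min) = 110/(510-196-86) = 110/228 = 0.48245… → S = 48.2%
(the 1/255 factors cancel in S and H, so raw channel differences can be used)
Max is R' → H = 60 × (((G-B)/Δ) mod 6) = 60 × (((96-86)/110) mod 6)
  10/110 = 0.0909…
  H = 60 × 0.0909… = 5.454…° → H = 5.5°
= HSL(5.5°, 48.2%, 55.3%)


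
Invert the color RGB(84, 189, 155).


Invert: (255-R, 255-G, 255-B)
R: 255-84 = 171
G: 255-189 = 66
B: 255-155 = 100
= RGB(171, 66, 100)


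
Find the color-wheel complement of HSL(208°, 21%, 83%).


Complement = opposite side of color wheel = hue + 180°
H' = (208 + 180) mod 360 = 28°
S and L unchanged.
= HSL(28°, 21%, 83%)


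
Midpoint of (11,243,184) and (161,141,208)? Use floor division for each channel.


Midpoint: each channel = ⌊(C₁+C₂)/2⌋
R: ⌊(11+161)/2⌋ = 86
G: ⌊(243+141)/2⌋ = 192
B: ⌊(184+208)/2⌋ = 196
= RGB(86, 192, 196)


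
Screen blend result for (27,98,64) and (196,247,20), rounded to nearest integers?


Screen: C = 255 - (255-A)×(255-B)/255, rounded to nearest integer
R: 255 - (255-27)×(255-196)/255 = 255 - 13452/255 ≈ 255 - 52.753 = 202.247 → 202
G: 255 - (255-98)×(255-247)/255 = 255 - 1256/255 ≈ 255 - 4.925 = 250.075 → 250
B: 255 - (255-64)×(255-20)/255 = 255 - 44885/255 ≈ 255 - 176.020 = 78.980 → 79
= RGB(202, 250, 79)


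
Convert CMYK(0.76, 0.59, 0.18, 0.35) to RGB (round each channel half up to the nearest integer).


R = 255 × (1-C) × (1-K) = 255 × 0.24 × 0.65 = 39.78 → 40
G = 255 × (1-M) × (1-K) = 255 × 0.41 × 0.65 = 67.9575 → 68
B = 255 × (1-Y) × (1-K) = 255 × 0.82 × 0.65 = 135.915 → 136
= RGB(40, 68, 136)


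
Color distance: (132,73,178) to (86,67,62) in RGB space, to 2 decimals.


d = √[(R₁-R₂)² + (G₁-G₂)² + (B₁-B₂)²]
d = √[(132-86)² + (73-67)² + (178-62)²]
d = √[2116 + 36 + 13456]
d = √15608
d ≈ 124.93


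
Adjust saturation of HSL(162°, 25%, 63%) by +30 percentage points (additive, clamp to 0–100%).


Original S = 25%
Adjustment = +30 percentage points
New S = 25 + (30) = 55
Clamp to [0, 100] → 55
= HSL(162°, 55%, 63%)


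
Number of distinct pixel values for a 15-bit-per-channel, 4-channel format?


Total bits = 15 bits/channel × 4 channels = 60 bits
Distinct pixel values = 2^60
= 1,152,921,504,606,846,976 pixel values


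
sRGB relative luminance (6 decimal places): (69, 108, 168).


Linearize each channel (sRGB transfer function): c = v/255; c_lin = c/12.92 if c ≤ 0.04045, else ((c+0.055)/1.055)^2.4
  R: 69/255 ≈ 0.270588 > 0.04045 → ((0.270588+0.055)/1.055)^2.4 ≈ 0.059511
  G: 108/255 ≈ 0.423529 > 0.04045 → ((0.423529+0.055)/1.055)^2.4 ≈ 0.149960
  B: 168/255 ≈ 0.658824 > 0.04045 → ((0.658824+0.055)/1.055)^2.4 ≈ 0.391572
R_lin = 0.059511, G_lin = 0.149960, B_lin = 0.391572
L = 0.2126×R + 0.7152×G + 0.0722×B
L = 0.2126×0.059511 + 0.7152×0.149960 + 0.0722×0.391572
L ≈ 0.148175


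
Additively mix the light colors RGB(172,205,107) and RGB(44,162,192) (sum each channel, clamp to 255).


Additive: each channel = min(255, C₁+C₂)
R: 172+44 = 216 → 216
G: 205+162 = 367 → 255
B: 107+192 = 299 → 255
= RGB(216, 255, 255)


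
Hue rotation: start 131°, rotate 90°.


New hue = (H + rotation) mod 360
New hue = (131 + 90) mod 360
= 221 mod 360
= 221°


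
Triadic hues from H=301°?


Triadic: equally spaced at 120° intervals
H1 = 301°
H2 = (301 + 120) mod 360 = 61°
H3 = (301 + 240) mod 360 = 181°
Triadic = 301°, 61°, 181°


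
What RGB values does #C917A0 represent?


C9 → 201 (R)
17 → 23 (G)
A0 → 160 (B)
= RGB(201, 23, 160)


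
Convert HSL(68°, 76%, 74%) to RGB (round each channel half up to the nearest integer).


H=68°, S=0.76, L=0.74
C = (1-|2L-1|)×S = (1-|0.48|)×0.76 = 0.3952
H' = H/60 = 68/60 ≈ 1.1333; X = C×(1-|H' mod 2 - 1|) ≈ 0.3425
m = L - C/2 = 0.74 - 0.1976 = 0.5424
Sector ⌊H'⌋ = 1 → (R',G',B') = (≈0.3425, 0.3952, 0.0)
RGB = ((R'+m)×255, (G'+m)×255, (B'+m)×255) = (225.6512, 239.088, 138.312)
Round half up → RGB(226, 239, 138)


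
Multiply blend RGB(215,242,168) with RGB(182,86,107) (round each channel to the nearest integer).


Multiply: C = A×B/255, rounded to nearest integer
R: 215×182/255 = 39130/255 ≈ 153.451 → 153
G: 242×86/255 = 20812/255 ≈ 81.616 → 82
B: 168×107/255 = 17976/255 ≈ 70.494 → 70
= RGB(153, 82, 70)


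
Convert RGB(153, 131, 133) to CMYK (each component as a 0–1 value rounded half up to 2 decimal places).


R'=153/255≈0.6000, G'=131/255≈0.5137, B'=133/255≈0.5216
K = 1 - max(R',G',B') = 1 - 153/255 = 102/255 = 0.4 → 0.40
(1-R'-K)/(1-K) simplifies to (max-R)/max with max = 153:
C = (153-153)/153 = 0/153 = 0 → 0.00
M = (153-131)/153 = 22/153 = 0.14379… → 0.14
Y = (153-133)/153 = 20/153 = 0.13071… → 0.13
= CMYK(0.00, 0.14, 0.13, 0.40)


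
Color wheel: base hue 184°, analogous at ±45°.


Base hue: 184°
Left analog: (184 - 45) mod 360 = 139°
Right analog: (184 + 45) mod 360 = 229°
Analogous hues = 139° and 229°


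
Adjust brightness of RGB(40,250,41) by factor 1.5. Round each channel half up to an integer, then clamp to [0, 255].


Multiply each channel by 1.5, round half up, clamp to [0, 255]
R: 40×1.5 = 60
G: 250×1.5 = 375 → clamp → 255
B: 41×1.5 = 61.5 → round → 62
= RGB(60, 255, 62)


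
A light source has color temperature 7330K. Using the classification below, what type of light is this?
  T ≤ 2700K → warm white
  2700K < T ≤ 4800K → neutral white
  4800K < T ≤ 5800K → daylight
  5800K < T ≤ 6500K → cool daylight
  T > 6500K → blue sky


Temperature: 7330K
7330K > 6500K → blue sky
Classification: blue sky


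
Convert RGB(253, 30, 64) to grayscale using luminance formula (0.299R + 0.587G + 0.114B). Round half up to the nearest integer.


Gray = 0.299×R + 0.587×G + 0.114×B
Gray = 0.299×253 + 0.587×30 + 0.114×64
Gray = 75.647 + 17.610 + 7.296
Gray = 100.553 → round half up → 101
Gray = 101


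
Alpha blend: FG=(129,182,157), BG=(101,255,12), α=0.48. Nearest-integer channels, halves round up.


C = α×F + (1-α)×B, with 1-α = 0.52
R: 0.48×129 + 0.52×101 = 61.92 + 52.52 = 114.44 → 114
G: 0.48×182 + 0.52×255 = 87.36 + 132.60 = 219.96 → 220
B: 0.48×157 + 0.52×12 = 75.36 + 6.24 = 81.60 → 82
= RGB(114, 220, 82)


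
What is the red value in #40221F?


Color: #40221F
R = 40 = 64
G = 22 = 34
B = 1F = 31
Red = 64


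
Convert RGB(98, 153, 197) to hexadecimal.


R = 98 → 62 (hex)
G = 153 → 99 (hex)
B = 197 → C5 (hex)
Hex = #6299C5


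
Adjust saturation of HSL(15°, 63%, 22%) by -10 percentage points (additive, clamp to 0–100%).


Original S = 63%
Adjustment = -10 percentage points
New S = 63 + (-10) = 53
Clamp to [0, 100] → 53
= HSL(15°, 53%, 22%)


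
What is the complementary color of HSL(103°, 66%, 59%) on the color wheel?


Complement = opposite side of color wheel = hue + 180°
H' = (103 + 180) mod 360 = 283°
S and L unchanged.
= HSL(283°, 66%, 59%)


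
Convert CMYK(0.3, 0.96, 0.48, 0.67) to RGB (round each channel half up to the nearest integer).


R = 255 × (1-C) × (1-K) = 255 × 0.70 × 0.33 = 58.905 → 59
G = 255 × (1-M) × (1-K) = 255 × 0.04 × 0.33 = 3.366 → 3
B = 255 × (1-Y) × (1-K) = 255 × 0.52 × 0.33 = 43.758 → 44
= RGB(59, 3, 44)


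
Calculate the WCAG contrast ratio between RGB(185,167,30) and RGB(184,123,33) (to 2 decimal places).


Linearize each sRGB channel c=v/255: c/12.92 if c ≤ 0.04045 else ((c+0.055)/1.055)^2.4
L = 0.2126×R_lin + 0.7152×G_lin + 0.0722×B_lin
Color 1 (185,167,30):
  R=185: 185/255≈0.7255 > 0.04045 → ((0.7255+0.055)/1.055)^2.4 ≈ 0.48515
  G=167: 167/255≈0.6549 > 0.04045 → ((0.6549+0.055)/1.055)^2.4 ≈ 0.38643
  B=30: 30/255≈0.1176 > 0.04045 → ((0.1176+0.055)/1.055)^2.4 ≈ 0.01298
  L1 = 0.2126×0.48515 + 0.7152×0.38643 + 0.0722×0.01298 ≈ 0.38045
Color 2 (184,123,33):
  R=184: 184/255≈0.7216 > 0.04045 → ((0.7216+0.055)/1.055)^2.4 ≈ 0.47932
  G=123: 123/255≈0.4824 > 0.04045 → ((0.4824+0.055)/1.055)^2.4 ≈ 0.19807
  B=33: 33/255≈0.1294 > 0.04045 → ((0.1294+0.055)/1.055)^2.4 ≈ 0.01521
  L2 = 0.2126×0.47932 + 0.7152×0.19807 + 0.0722×0.01521 ≈ 0.24466
Lighter = 0.38045, Darker = 0.24466
Ratio = (L_lighter + 0.05) / (L_darker + 0.05)
Ratio = (0.38045 + 0.05) / (0.24466 + 0.05) = 0.43045 / 0.29466 ≈ 1.4608
Ratio ≈ 1.46:1


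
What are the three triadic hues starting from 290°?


Triadic: equally spaced at 120° intervals
H1 = 290°
H2 = (290 + 120) mod 360 = 50°
H3 = (290 + 240) mod 360 = 170°
Triadic = 290°, 50°, 170°


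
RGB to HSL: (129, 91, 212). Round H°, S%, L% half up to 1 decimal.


Normalize: R'=129/255≈0.5059, G'=91/255≈0.3569, B'=212/255≈0.8314
Max=212/255, Min=91/255, Δ=Max-Min=121/255
L = (Max+Min)/2 = (212+91)/510 = 303/510 = 0.59411… → L = 59.4%
L > 0.5 → S = Δ/(2-Max-Min) = 121/(510-212-91) = 121/207 = 0.58454… → S = 58.5%
(the 1/255 factors cancel in S and H, so raw channel differences can be used)
Max is B' → H = 60 × ((R-G)/Δ + 4) = 60 × ((129-91)/121 + 4)
  38/121 + 4 = 0.3140… + 4 = 4.3140…
  H = 60 × 4.3140… = 258.842…° → H = 258.8°
= HSL(258.8°, 58.5%, 59.4%)


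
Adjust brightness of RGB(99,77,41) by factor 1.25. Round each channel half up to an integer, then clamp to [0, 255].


Multiply each channel by 1.25, round half up, clamp to [0, 255]
R: 99×1.25 = 123.75 → round → 124
G: 77×1.25 = 96.25 → round → 96
B: 41×1.25 = 51.25 → round → 51
= RGB(124, 96, 51)


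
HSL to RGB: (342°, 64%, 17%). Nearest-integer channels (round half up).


H=342°, S=0.64, L=0.17
C = (1-|2L-1|)×S = (1-|-0.66|)×0.64 = 0.2176
H' = H/60 = 342/60 ≈ 5.7000; X = C×(1-|H' mod 2 - 1|) = 0.06528
m = L - C/2 = 0.17 - 0.1088 = 0.0612
Sector ⌊H'⌋ = 5 → (R',G',B') = (0.2176, 0.0, 0.06528)
RGB = ((R'+m)×255, (G'+m)×255, (B'+m)×255) = (71.094, 15.606, 32.2524)
Round half up → RGB(71, 16, 32)


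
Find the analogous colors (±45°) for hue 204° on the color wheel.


Base hue: 204°
Left analog: (204 - 45) mod 360 = 159°
Right analog: (204 + 45) mod 360 = 249°
Analogous hues = 159° and 249°


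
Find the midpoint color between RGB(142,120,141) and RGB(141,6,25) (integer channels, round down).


Midpoint: each channel = ⌊(C₁+C₂)/2⌋
R: ⌊(142+141)/2⌋ = 141
G: ⌊(120+6)/2⌋ = 63
B: ⌊(141+25)/2⌋ = 83
= RGB(141, 63, 83)


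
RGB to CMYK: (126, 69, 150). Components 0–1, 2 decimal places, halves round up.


R'=126/255≈0.4941, G'=69/255≈0.2706, B'=150/255≈0.5882
K = 1 - max(R',G',B') = 1 - 150/255 = 105/255 = 0.41176… → 0.41
(1-R'-K)/(1-K) simplifies to (max-R)/max with max = 150:
C = (150-126)/150 = 24/150 = 0.16 → 0.16
M = (150-69)/150 = 81/150 = 0.54 → 0.54
Y = (150-150)/150 = 0/150 = 0 → 0.00
= CMYK(0.16, 0.54, 0.00, 0.41)


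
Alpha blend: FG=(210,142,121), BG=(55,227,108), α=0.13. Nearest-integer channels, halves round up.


C = α×F + (1-α)×B, with 1-α = 0.87
R: 0.13×210 + 0.87×55 = 27.30 + 47.85 = 75.15 → 75
G: 0.13×142 + 0.87×227 = 18.46 + 197.49 = 215.95 → 216
B: 0.13×121 + 0.87×108 = 15.73 + 93.96 = 109.69 → 110
= RGB(75, 216, 110)


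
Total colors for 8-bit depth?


Colors = 2^bits = 2^8
= 256 colors


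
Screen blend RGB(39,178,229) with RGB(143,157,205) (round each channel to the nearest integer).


Screen: C = 255 - (255-A)×(255-B)/255, rounded to nearest integer
R: 255 - (255-39)×(255-143)/255 = 255 - 24192/255 ≈ 255 - 94.871 = 160.129 → 160
G: 255 - (255-178)×(255-157)/255 = 255 - 7546/255 ≈ 255 - 29.592 = 225.408 → 225
B: 255 - (255-229)×(255-205)/255 = 255 - 1300/255 ≈ 255 - 5.098 = 249.902 → 250
= RGB(160, 225, 250)


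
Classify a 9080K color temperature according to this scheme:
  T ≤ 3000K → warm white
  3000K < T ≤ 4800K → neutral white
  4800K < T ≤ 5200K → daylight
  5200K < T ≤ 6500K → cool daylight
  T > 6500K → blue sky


Temperature: 9080K
9080K > 6500K → blue sky
Classification: blue sky


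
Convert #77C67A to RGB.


77 → 119 (R)
C6 → 198 (G)
7A → 122 (B)
= RGB(119, 198, 122)


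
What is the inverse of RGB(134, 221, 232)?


Invert: (255-R, 255-G, 255-B)
R: 255-134 = 121
G: 255-221 = 34
B: 255-232 = 23
= RGB(121, 34, 23)


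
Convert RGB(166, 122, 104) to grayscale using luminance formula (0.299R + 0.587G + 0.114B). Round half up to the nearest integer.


Gray = 0.299×R + 0.587×G + 0.114×B
Gray = 0.299×166 + 0.587×122 + 0.114×104
Gray = 49.634 + 71.614 + 11.856
Gray = 133.104 → round half up → 133
Gray = 133


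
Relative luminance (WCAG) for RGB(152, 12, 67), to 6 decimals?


Linearize each channel (sRGB transfer function): c = v/255; c_lin = c/12.92 if c ≤ 0.04045, else ((c+0.055)/1.055)^2.4
  R: 152/255 ≈ 0.596078 > 0.04045 → ((0.596078+0.055)/1.055)^2.4 ≈ 0.313989
  G: 12/255 ≈ 0.047059 > 0.04045 → ((0.047059+0.055)/1.055)^2.4 ≈ 0.003677
  B: 67/255 ≈ 0.262745 > 0.04045 → ((0.262745+0.055)/1.055)^2.4 ≈ 0.056128
R_lin = 0.313989, G_lin = 0.003677, B_lin = 0.056128
L = 0.2126×R + 0.7152×G + 0.0722×B
L = 0.2126×0.313989 + 0.7152×0.003677 + 0.0722×0.056128
L ≈ 0.073436


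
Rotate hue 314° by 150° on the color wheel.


New hue = (H + rotation) mod 360
New hue = (314 + 150) mod 360
= 464 mod 360
= 104°


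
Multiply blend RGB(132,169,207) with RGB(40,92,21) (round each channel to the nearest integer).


Multiply: C = A×B/255, rounded to nearest integer
R: 132×40/255 = 5280/255 ≈ 20.706 → 21
G: 169×92/255 = 15548/255 ≈ 60.973 → 61
B: 207×21/255 = 4347/255 ≈ 17.047 → 17
= RGB(21, 61, 17)


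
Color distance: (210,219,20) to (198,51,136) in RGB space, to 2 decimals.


d = √[(R₁-R₂)² + (G₁-G₂)² + (B₁-B₂)²]
d = √[(210-198)² + (219-51)² + (20-136)²]
d = √[144 + 28224 + 13456]
d = √41824
d ≈ 204.51


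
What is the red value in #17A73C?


Color: #17A73C
R = 17 = 23
G = A7 = 167
B = 3C = 60
Red = 23


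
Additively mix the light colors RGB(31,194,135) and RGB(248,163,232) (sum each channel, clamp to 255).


Additive: each channel = min(255, C₁+C₂)
R: 31+248 = 279 → 255
G: 194+163 = 357 → 255
B: 135+232 = 367 → 255
= RGB(255, 255, 255)


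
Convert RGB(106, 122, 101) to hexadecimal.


R = 106 → 6A (hex)
G = 122 → 7A (hex)
B = 101 → 65 (hex)
Hex = #6A7A65


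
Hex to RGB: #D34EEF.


D3 → 211 (R)
4E → 78 (G)
EF → 239 (B)
= RGB(211, 78, 239)


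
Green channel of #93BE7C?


Color: #93BE7C
R = 93 = 147
G = BE = 190
B = 7C = 124
Green = 190


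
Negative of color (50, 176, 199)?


Invert: (255-R, 255-G, 255-B)
R: 255-50 = 205
G: 255-176 = 79
B: 255-199 = 56
= RGB(205, 79, 56)


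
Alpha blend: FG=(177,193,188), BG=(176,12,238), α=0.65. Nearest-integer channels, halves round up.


C = α×F + (1-α)×B, with 1-α = 0.35
R: 0.65×177 + 0.35×176 = 115.05 + 61.60 = 176.65 → 177
G: 0.65×193 + 0.35×12 = 125.45 + 4.20 = 129.65 → 130
B: 0.65×188 + 0.35×238 = 122.20 + 83.30 = 205.50 → 206
= RGB(177, 130, 206)


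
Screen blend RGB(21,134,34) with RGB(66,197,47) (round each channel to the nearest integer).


Screen: C = 255 - (255-A)×(255-B)/255, rounded to nearest integer
R: 255 - (255-21)×(255-66)/255 = 255 - 44226/255 ≈ 255 - 173.435 = 81.565 → 82
G: 255 - (255-134)×(255-197)/255 = 255 - 7018/255 ≈ 255 - 27.522 = 227.478 → 227
B: 255 - (255-34)×(255-47)/255 = 255 - 45968/255 ≈ 255 - 180.267 = 74.733 → 75
= RGB(82, 227, 75)


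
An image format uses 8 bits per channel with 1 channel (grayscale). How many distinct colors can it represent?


Total bits = 8 bits/channel × 1 channels = 8 bits
Distinct colors = 2^8
= 256 colors


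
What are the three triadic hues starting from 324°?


Triadic: equally spaced at 120° intervals
H1 = 324°
H2 = (324 + 120) mod 360 = 84°
H3 = (324 + 240) mod 360 = 204°
Triadic = 324°, 84°, 204°


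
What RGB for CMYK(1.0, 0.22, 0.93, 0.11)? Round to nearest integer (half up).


R = 255 × (1-C) × (1-K) = 255 × 0.00 × 0.89 = 0
G = 255 × (1-M) × (1-K) = 255 × 0.78 × 0.89 = 177.021 → 177
B = 255 × (1-Y) × (1-K) = 255 × 0.07 × 0.89 = 15.8865 → 16
= RGB(0, 177, 16)


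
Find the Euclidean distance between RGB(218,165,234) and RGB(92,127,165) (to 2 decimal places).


d = √[(R₁-R₂)² + (G₁-G₂)² + (B₁-B₂)²]
d = √[(218-92)² + (165-127)² + (234-165)²]
d = √[15876 + 1444 + 4761]
d = √22081
d ≈ 148.60


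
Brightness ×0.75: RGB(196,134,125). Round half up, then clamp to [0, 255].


Multiply each channel by 0.75, round half up, clamp to [0, 255]
R: 196×0.75 = 147
G: 134×0.75 = 100.5 → round → 101
B: 125×0.75 = 93.75 → round → 94
= RGB(147, 101, 94)


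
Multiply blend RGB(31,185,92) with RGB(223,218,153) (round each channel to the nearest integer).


Multiply: C = A×B/255, rounded to nearest integer
R: 31×223/255 = 6913/255 ≈ 27.110 → 27
G: 185×218/255 = 40330/255 ≈ 158.157 → 158
B: 92×153/255 = 14076/255 ≈ 55.200 → 55
= RGB(27, 158, 55)


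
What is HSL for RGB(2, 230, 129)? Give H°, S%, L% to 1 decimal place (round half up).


Normalize: R'=2/255≈0.0078, G'=230/255≈0.9020, B'=129/255≈0.5059
Max=230/255, Min=2/255, Δ=Max-Min=228/255
L = (Max+Min)/2 = (230+2)/510 = 232/510 = 0.45490… → L = 45.5%
L ≤ 0.5 → S = Δ/(Max+Min) = 228/(230+2) = 228/232 = 0.98275… → S = 98.3%
(the 1/255 factors cancel in S and H, so raw channel differences can be used)
Max is G' → H = 60 × ((B-R)/Δ + 2) = 60 × ((129-2)/228 + 2)
  127/228 + 2 = 0.5570… + 2 = 2.5570…
  H = 60 × 2.5570… = 153.421…° → H = 153.4°
= HSL(153.4°, 98.3%, 45.5%)


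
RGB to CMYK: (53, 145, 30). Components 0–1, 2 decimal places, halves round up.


R'=53/255≈0.2078, G'=145/255≈0.5686, B'=30/255≈0.1176
K = 1 - max(R',G',B') = 1 - 145/255 = 110/255 = 0.43137… → 0.43
(1-R'-K)/(1-K) simplifies to (max-R)/max with max = 145:
C = (145-53)/145 = 92/145 = 0.63448… → 0.63
M = (145-145)/145 = 0/145 = 0 → 0.00
Y = (145-30)/145 = 115/145 = 0.79310… → 0.79
= CMYK(0.63, 0.00, 0.79, 0.43)


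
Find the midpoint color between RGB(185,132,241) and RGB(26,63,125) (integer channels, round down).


Midpoint: each channel = ⌊(C₁+C₂)/2⌋
R: ⌊(185+26)/2⌋ = 105
G: ⌊(132+63)/2⌋ = 97
B: ⌊(241+125)/2⌋ = 183
= RGB(105, 97, 183)


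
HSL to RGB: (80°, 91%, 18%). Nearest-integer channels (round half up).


H=80°, S=0.91, L=0.18
C = (1-|2L-1|)×S = (1-|-0.64|)×0.91 = 0.3276
H' = H/60 = 80/60 ≈ 1.3333; X = C×(1-|H' mod 2 - 1|) = 0.2184
m = L - C/2 = 0.18 - 0.1638 = 0.0162
Sector ⌊H'⌋ = 1 → (R',G',B') = (0.2184, 0.3276, 0.0)
RGB = ((R'+m)×255, (G'+m)×255, (B'+m)×255) = (59.823, 87.669, 4.131)
Round half up → RGB(60, 88, 4)


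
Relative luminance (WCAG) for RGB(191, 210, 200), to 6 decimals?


Linearize each channel (sRGB transfer function): c = v/255; c_lin = c/12.92 if c ≤ 0.04045, else ((c+0.055)/1.055)^2.4
  R: 191/255 ≈ 0.749020 > 0.04045 → ((0.749020+0.055)/1.055)^2.4 ≈ 0.520996
  G: 210/255 ≈ 0.823529 > 0.04045 → ((0.823529+0.055)/1.055)^2.4 ≈ 0.644480
  B: 200/255 ≈ 0.784314 > 0.04045 → ((0.784314+0.055)/1.055)^2.4 ≈ 0.577580
R_lin = 0.520996, G_lin = 0.644480, B_lin = 0.577580
L = 0.2126×R + 0.7152×G + 0.0722×B
L = 0.2126×0.520996 + 0.7152×0.644480 + 0.0722×0.577580
L ≈ 0.613397


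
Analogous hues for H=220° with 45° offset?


Base hue: 220°
Left analog: (220 - 45) mod 360 = 175°
Right analog: (220 + 45) mod 360 = 265°
Analogous hues = 175° and 265°


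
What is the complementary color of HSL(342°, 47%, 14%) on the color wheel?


Complement = opposite side of color wheel = hue + 180°
H' = (342 + 180) mod 360 = 162°
S and L unchanged.
= HSL(162°, 47%, 14%)


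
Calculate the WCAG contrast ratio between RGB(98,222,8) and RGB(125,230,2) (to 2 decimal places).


Linearize each sRGB channel c=v/255: c/12.92 if c ≤ 0.04045 else ((c+0.055)/1.055)^2.4
L = 0.2126×R_lin + 0.7152×G_lin + 0.0722×B_lin
Color 1 (98,222,8):
  R=98: 98/255≈0.3843 > 0.04045 → ((0.3843+0.055)/1.055)^2.4 ≈ 0.12214
  G=222: 222/255≈0.8706 > 0.04045 → ((0.8706+0.055)/1.055)^2.4 ≈ 0.73046
  B=8: 8/255≈0.0314 ≤ 0.04045 → 0.0314/12.92 ≈ 0.00243
  L1 = 0.2126×0.12214 + 0.7152×0.73046 + 0.0722×0.00243 ≈ 0.54857
Color 2 (125,230,2):
  R=125: 125/255≈0.4902 > 0.04045 → ((0.4902+0.055)/1.055)^2.4 ≈ 0.20508
  G=230: 230/255≈0.9020 > 0.04045 → ((0.9020+0.055)/1.055)^2.4 ≈ 0.79130
  B=2: 2/255≈0.0078 ≤ 0.04045 → 0.0078/12.92 ≈ 0.00061
  L2 = 0.2126×0.20508 + 0.7152×0.79130 + 0.0722×0.00061 ≈ 0.60958
Lighter = 0.60958, Darker = 0.54857
Ratio = (L_lighter + 0.05) / (L_darker + 0.05)
Ratio = (0.60958 + 0.05) / (0.54857 + 0.05) = 0.65958 / 0.59857 ≈ 1.1019
Ratio ≈ 1.10:1


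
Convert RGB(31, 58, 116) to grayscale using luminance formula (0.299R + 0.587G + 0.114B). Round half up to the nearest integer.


Gray = 0.299×R + 0.587×G + 0.114×B
Gray = 0.299×31 + 0.587×58 + 0.114×116
Gray = 9.269 + 34.046 + 13.224
Gray = 56.539 → round half up → 57
Gray = 57


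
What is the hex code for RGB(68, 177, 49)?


R = 68 → 44 (hex)
G = 177 → B1 (hex)
B = 49 → 31 (hex)
Hex = #44B131


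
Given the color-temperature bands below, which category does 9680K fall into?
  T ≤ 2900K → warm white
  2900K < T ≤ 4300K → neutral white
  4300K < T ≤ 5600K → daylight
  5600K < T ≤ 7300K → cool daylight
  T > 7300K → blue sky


Temperature: 9680K
9680K > 7300K → blue sky
Classification: blue sky


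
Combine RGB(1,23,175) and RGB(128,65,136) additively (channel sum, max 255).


Additive: each channel = min(255, C₁+C₂)
R: 1+128 = 129 → 129
G: 23+65 = 88 → 88
B: 175+136 = 311 → 255
= RGB(129, 88, 255)


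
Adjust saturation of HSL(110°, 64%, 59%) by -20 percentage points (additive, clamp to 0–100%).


Original S = 64%
Adjustment = -20 percentage points
New S = 64 + (-20) = 44
Clamp to [0, 100] → 44
= HSL(110°, 44%, 59%)


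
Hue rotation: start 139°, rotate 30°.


New hue = (H + rotation) mod 360
New hue = (139 + 30) mod 360
= 169 mod 360
= 169°


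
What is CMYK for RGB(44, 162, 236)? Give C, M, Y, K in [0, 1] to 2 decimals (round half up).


R'=44/255≈0.1725, G'=162/255≈0.6353, B'=236/255≈0.9255
K = 1 - max(R',G',B') = 1 - 236/255 = 19/255 = 0.07450… → 0.07
(1-R'-K)/(1-K) simplifies to (max-R)/max with max = 236:
C = (236-44)/236 = 192/236 = 0.81355… → 0.81
M = (236-162)/236 = 74/236 = 0.31355… → 0.31
Y = (236-236)/236 = 0/236 = 0 → 0.00
= CMYK(0.81, 0.31, 0.00, 0.07)
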